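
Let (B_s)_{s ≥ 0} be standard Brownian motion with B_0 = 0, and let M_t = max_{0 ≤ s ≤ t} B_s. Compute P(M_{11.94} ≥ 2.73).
P(M_{11.94} ≥ 2.73) = 2·P(B_{11.94} ≥ 2.73) = 2(1 − Φ(2.73/√11.94)) ≈ 0.4295

By the reflection principle for Brownian motion, P(M_t ≥ a) = 2 · P(B_t ≥ a) for a ≥ 0. Since B_t ~ N(0, t), P(B_t ≥ 2.73) = 1 − Φ(2.73/√t) = 1 − Φ(2.73/√11.94) = 1 − Φ(0.7901). So
  P(M_{11.94} ≥ 2.73) = 2(1 − Φ(0.7901)) ≈ 0.4295.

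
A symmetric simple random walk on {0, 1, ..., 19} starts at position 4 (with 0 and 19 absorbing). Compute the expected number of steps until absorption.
E[τ | X_0 = 4] = 60

Let v_k = E[τ | X_0 = k]. Boundary: v_0 = v_19 = 0. Recurrence: v_k = 1 + (v_{k-1} + v_{k+1})/2 for 1 ≤ k ≤ 18. The particular solution to v_k − (v_{k-1} + v_{k+1})/2 = 1 is v_k = −k^2. Adding homogeneous solution A + B k and matching boundaries gives v_k = k (19 − k). Substituting k = 4: v_4 = 4 · 15 = 60.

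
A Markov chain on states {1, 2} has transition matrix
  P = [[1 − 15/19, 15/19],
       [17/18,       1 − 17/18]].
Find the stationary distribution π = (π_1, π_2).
π_1 = 323/593, π_2 = 270/593

Solve πP = π with π_1 + π_2 = 1. From πP = π: π_1 · (1 − 15/19) + π_2 · 17/18 = π_1 ⇒ π_2 · 17/18 = π_1 · 15/19 ⇒ π_2/π_1 = (15/19)/(17/18) = 270/323. Together with π_1 + π_2 = 1:
  π_1 = (17/18)/(15/19 + 17/18) = (17/18)/(593/342) = 323/593,
  π_2 = (15/19)/(15/19 + 17/18) = (15/19)/(593/342) = 270/593.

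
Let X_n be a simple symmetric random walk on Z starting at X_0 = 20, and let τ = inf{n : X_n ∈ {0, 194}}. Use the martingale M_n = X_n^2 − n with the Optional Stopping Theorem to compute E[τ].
E[τ] = 3480

M_n = X_n^2 − n is a martingale (since E[X_{n+1}^2 | F_n] = X_n^2 + 1). By OST (τ has finite mean in a bounded region), E[M_τ] = E[M_0] = X_0^2 − 0 = 20^2 = 400. Also E[M_τ] = E[X_τ^2] − E[τ]. The walk exits at 0 or 194, with P(hit 194 first) = 20/194, so E[X_τ^2] = 194^2 · 20/194 + 0 = 3880. Thus E[τ] = E[X_τ^2] − E[M_τ] = 3880 − 400 = 3480 = 20(194 − 20) = 3480.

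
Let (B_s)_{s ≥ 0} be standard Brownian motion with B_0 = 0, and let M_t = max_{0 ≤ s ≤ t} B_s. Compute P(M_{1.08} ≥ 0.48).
P(M_{1.08} ≥ 0.48) = 2·P(B_{1.08} ≥ 0.48) = 2(1 − Φ(0.48/√1.08)) ≈ 0.6442

By the reflection principle for Brownian motion, P(M_t ≥ a) = 2 · P(B_t ≥ a) for a ≥ 0. Since B_t ~ N(0, t), P(B_t ≥ 0.48) = 1 − Φ(0.48/√t) = 1 − Φ(0.48/√1.08) = 1 − Φ(0.4619). So
  P(M_{1.08} ≥ 0.48) = 2(1 − Φ(0.4619)) ≈ 0.6442.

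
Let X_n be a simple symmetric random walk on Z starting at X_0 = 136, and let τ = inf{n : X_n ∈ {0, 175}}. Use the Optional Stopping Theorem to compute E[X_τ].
E[X_τ] = 136

X_n is a martingale and τ is a bounded-mean stopping time (indeed τ is finite a.s. with bounded expectation since the walk is in a bounded region). By the OST, E[X_τ] = E[X_0] = 136. Equivalently: E[X_τ] = 175 · P(hit 175 first) + 0 · P(hit 0 first) = 175 · (136/175) = 136.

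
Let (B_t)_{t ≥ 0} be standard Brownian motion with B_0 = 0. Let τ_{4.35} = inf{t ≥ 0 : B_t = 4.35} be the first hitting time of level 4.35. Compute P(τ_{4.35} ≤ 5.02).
P(τ_{4.35} ≤ 5.02) = 2(1 − Φ(4.35/√5.02)) = 2(1 − Φ(1.9415)) ≈ 0.0522

By the reflection principle for standard BM, P(τ_b ≤ t) = 2 · P(B_t ≥ b). Since B_t ~ N(0, t), P(B_t ≥ 4.35) = 1 − Φ(4.35/√t) = 1 − Φ(4.35/√5.02) = 1 − Φ(1.9415) ≈ 0.02610. Doubling: P(τ_{4.35} ≤ 5.02) ≈ 2 · 0.02610 = 0.05220 ≈ 0.0522.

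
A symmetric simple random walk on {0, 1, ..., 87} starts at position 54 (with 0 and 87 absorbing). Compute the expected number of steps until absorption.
E[τ | X_0 = 54] = 1782

Let v_k = E[τ | X_0 = k]. Boundary: v_0 = v_87 = 0. Recurrence: v_k = 1 + (v_{k-1} + v_{k+1})/2 for 1 ≤ k ≤ 86. The particular solution to v_k − (v_{k-1} + v_{k+1})/2 = 1 is v_k = −k^2. Adding homogeneous solution A + B k and matching boundaries gives v_k = k (87 − k). Substituting k = 54: v_54 = 54 · 33 = 1782.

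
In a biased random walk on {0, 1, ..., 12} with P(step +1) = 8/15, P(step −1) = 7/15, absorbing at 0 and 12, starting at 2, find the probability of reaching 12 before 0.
P(hit 12 before 0) = (1 − (7/8)^2) / (1 − (7/8)^12) = 1073741824/3658545969

Let u_k denote P(reach 12 before 0 | start at k). Boundary: u_0 = 0, u_12 = 1. Recurrence: u_k = 8/15·u_{k+1} + 7/15·u_{k-1} for 1 ≤ k ≤ 11. Try u_k = A + B·r^k with r = q/p = (7/15)/(8/15) = 7/8. Substitution satisfies the recurrence; boundary conditions give:
  u_k = (1 − r^k) / (1 − r^N) = (1 − (7/8)^2) / (1 − (7/8)^12) = 1073741824/3658545969.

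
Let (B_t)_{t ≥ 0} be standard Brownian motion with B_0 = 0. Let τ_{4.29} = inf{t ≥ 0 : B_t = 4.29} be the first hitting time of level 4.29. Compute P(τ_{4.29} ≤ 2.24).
P(τ_{4.29} ≤ 2.24) = 2(1 − Φ(4.29/√2.24)) = 2(1 − Φ(2.8664)) ≈ 0.0042

By the reflection principle for standard BM, P(τ_b ≤ t) = 2 · P(B_t ≥ b). Since B_t ~ N(0, t), P(B_t ≥ 4.29) = 1 − Φ(4.29/√t) = 1 − Φ(4.29/√2.24) = 1 − Φ(2.8664) ≈ 0.00208. Doubling: P(τ_{4.29} ≤ 2.24) ≈ 2 · 0.00208 = 0.00416 ≈ 0.0042.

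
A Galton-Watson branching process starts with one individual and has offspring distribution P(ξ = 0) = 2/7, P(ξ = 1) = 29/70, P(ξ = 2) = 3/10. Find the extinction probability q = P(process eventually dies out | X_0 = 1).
q = 20/21

The pgf is f(s) = 2/7 + 29/70·s + 3/10·s². The extinction probability q is the smallest fixed point of f in [0, 1]. Setting s = f(s):
  3/10·s² + (29/70 − 1)·s + 2/7 = 0
  3/10·s² − (2/7 + 3/10)·s + 2/7 = 0
which factors as (s − 1)·(3/10·s − 2/7) = 0, giving roots s = 1 and s = (2/7)/(3/10) = 20/21.
Mean offspring μ = 29/70 + 2·3/10 = 71/70 > 1 (supercritical), so q < 1. The extinction probability is the smaller root: q = (2/7)/(3/10) = 20/21.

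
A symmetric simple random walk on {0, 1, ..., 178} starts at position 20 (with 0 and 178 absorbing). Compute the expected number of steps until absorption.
E[τ | X_0 = 20] = 3160

Let v_k = E[τ | X_0 = k]. Boundary: v_0 = v_178 = 0. Recurrence: v_k = 1 + (v_{k-1} + v_{k+1})/2 for 1 ≤ k ≤ 177. The particular solution to v_k − (v_{k-1} + v_{k+1})/2 = 1 is v_k = −k^2. Adding homogeneous solution A + B k and matching boundaries gives v_k = k (178 − k). Substituting k = 20: v_20 = 20 · 158 = 3160.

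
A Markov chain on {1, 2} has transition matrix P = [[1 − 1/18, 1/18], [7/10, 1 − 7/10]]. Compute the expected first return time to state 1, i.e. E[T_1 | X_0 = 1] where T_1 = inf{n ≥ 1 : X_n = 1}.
E[T_1 | X_0 = 1] = 1/π_1 = 68/63

For an irreducible recurrent Markov chain with stationary distribution π, E[T_i | X_0 = i] = 1/π_i (Kac's formula). Here π_1 = (7/10)/(1/18 + 7/10) = (7/10)/(34/45) = 63/68, so E[T_1 | X_0 = 1] = 1/π_1 = (1/18 + 7/10)/(7/10) = (34/45)/(7/10) = 68/63.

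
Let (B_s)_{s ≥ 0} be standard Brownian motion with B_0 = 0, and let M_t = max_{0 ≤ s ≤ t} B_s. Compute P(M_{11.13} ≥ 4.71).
P(M_{11.13} ≥ 4.71) = 2·P(B_{11.13} ≥ 4.71) = 2(1 − Φ(4.71/√11.13)) ≈ 0.1580

By the reflection principle for Brownian motion, P(M_t ≥ a) = 2 · P(B_t ≥ a) for a ≥ 0. Since B_t ~ N(0, t), P(B_t ≥ 4.71) = 1 − Φ(4.71/√t) = 1 − Φ(4.71/√11.13) = 1 − Φ(1.4118). So
  P(M_{11.13} ≥ 4.71) = 2(1 − Φ(1.4118)) ≈ 0.1580.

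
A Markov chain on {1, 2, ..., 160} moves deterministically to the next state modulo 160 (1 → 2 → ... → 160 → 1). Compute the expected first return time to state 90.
E[T_90 | X_0 = 90] = 160

The chain cycles deterministically, so starting at state 90 it returns in exactly 160 steps. Equivalently, the stationary distribution is uniform π_j = 1/160 for every state j, so by Kac's formula E[T_90] = 1/π_90 = 160.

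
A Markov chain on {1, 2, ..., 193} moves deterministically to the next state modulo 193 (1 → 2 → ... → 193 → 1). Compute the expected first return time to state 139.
E[T_139 | X_0 = 139] = 193

The chain cycles deterministically, so starting at state 139 it returns in exactly 193 steps. Equivalently, the stationary distribution is uniform π_j = 1/193 for every state j, so by Kac's formula E[T_139] = 1/π_139 = 193.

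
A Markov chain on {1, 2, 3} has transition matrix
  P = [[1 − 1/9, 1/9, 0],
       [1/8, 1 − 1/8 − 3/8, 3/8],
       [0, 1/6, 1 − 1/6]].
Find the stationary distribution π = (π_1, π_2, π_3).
π = (9/35, 8/35, 18/35)

This is a birth-death chain on three states, which satisfies detailed balance: π_1 · P_{12} = π_2 · P_{21} and π_2 · P_{23} = π_3 · P_{32}.
From π_1 · 1/9 = π_2 · 1/8: π_2/π_1 = (1/9)/(1/8) = 8/9.
From π_2 · 3/8 = π_3 · 1/6: π_3/π_2 = (3/8)/(1/6) = 9/4.
Take π_1 proportional to 1; then unnormalized π = (1, 8/9, 2). Normalize by dividing by the sum 35/9:
  π = (9/35, 8/35, 18/35).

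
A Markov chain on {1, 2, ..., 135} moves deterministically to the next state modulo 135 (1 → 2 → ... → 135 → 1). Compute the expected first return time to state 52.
E[T_52 | X_0 = 52] = 135

The chain cycles deterministically, so starting at state 52 it returns in exactly 135 steps. Equivalently, the stationary distribution is uniform π_j = 1/135 for every state j, so by Kac's formula E[T_52] = 1/π_52 = 135.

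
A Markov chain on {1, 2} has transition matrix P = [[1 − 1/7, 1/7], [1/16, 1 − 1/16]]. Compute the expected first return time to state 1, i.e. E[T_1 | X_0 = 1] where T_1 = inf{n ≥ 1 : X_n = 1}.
E[T_1 | X_0 = 1] = 1/π_1 = 23/7

For an irreducible recurrent Markov chain with stationary distribution π, E[T_i | X_0 = i] = 1/π_i (Kac's formula). Here π_1 = (1/16)/(1/7 + 1/16) = (1/16)/(23/112) = 7/23, so E[T_1 | X_0 = 1] = 1/π_1 = (1/7 + 1/16)/(1/16) = (23/112)/(1/16) = 23/7.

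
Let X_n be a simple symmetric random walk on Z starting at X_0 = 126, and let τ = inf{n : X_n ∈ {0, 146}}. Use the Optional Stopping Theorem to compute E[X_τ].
E[X_τ] = 126

X_n is a martingale and τ is a bounded-mean stopping time (indeed τ is finite a.s. with bounded expectation since the walk is in a bounded region). By the OST, E[X_τ] = E[X_0] = 126. Equivalently: E[X_τ] = 146 · P(hit 146 first) + 0 · P(hit 0 first) = 146 · (126/146) = 126.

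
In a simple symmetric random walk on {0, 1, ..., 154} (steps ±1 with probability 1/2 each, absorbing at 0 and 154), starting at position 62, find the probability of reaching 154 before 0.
P(hit 154 before 0) = 62/154 = 31/77

Let u_k = P(hit 154 before 0 | start at k). Then u_0 = 0, u_154 = 1, and u_k = u_{k-1}/2 + u_{k+1}/2 for 1 ≤ k ≤ 153. This harmonic recurrence is solved by u_k = k/154, giving u_62 = 62/154 = 31/77.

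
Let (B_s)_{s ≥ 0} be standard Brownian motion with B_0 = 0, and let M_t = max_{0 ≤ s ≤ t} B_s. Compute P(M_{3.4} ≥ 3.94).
P(M_{3.4} ≥ 3.94) = 2·P(B_{3.4} ≥ 3.94) = 2(1 − Φ(3.94/√3.4)) ≈ 0.0326

By the reflection principle for Brownian motion, P(M_t ≥ a) = 2 · P(B_t ≥ a) for a ≥ 0. Since B_t ~ N(0, t), P(B_t ≥ 3.94) = 1 − Φ(3.94/√t) = 1 − Φ(3.94/√3.4) = 1 − Φ(2.1368). So
  P(M_{3.4} ≥ 3.94) = 2(1 − Φ(2.1368)) ≈ 0.0326.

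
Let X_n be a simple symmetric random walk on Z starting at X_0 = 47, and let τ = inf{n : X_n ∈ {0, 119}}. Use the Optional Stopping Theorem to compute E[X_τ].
E[X_τ] = 47

X_n is a martingale and τ is a bounded-mean stopping time (indeed τ is finite a.s. with bounded expectation since the walk is in a bounded region). By the OST, E[X_τ] = E[X_0] = 47. Equivalently: E[X_τ] = 119 · P(hit 119 first) + 0 · P(hit 0 first) = 119 · (47/119) = 47.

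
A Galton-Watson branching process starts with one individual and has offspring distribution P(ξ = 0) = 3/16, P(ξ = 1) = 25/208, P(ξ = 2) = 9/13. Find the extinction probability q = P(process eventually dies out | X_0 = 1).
q = 13/48

The pgf is f(s) = 3/16 + 25/208·s + 9/13·s². The extinction probability q is the smallest fixed point of f in [0, 1]. Setting s = f(s):
  9/13·s² + (25/208 − 1)·s + 3/16 = 0
  9/13·s² − (3/16 + 9/13)·s + 3/16 = 0
which factors as (s − 1)·(9/13·s − 3/16) = 0, giving roots s = 1 and s = (3/16)/(9/13) = 13/48.
Mean offspring μ = 25/208 + 2·9/13 = 313/208 > 1 (supercritical), so q < 1. The extinction probability is the smaller root: q = (3/16)/(9/13) = 13/48.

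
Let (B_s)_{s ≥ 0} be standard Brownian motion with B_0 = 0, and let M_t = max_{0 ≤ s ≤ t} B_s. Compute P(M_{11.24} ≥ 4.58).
P(M_{11.24} ≥ 4.58) = 2·P(B_{11.24} ≥ 4.58) = 2(1 − Φ(4.58/√11.24)) ≈ 0.1719

By the reflection principle for Brownian motion, P(M_t ≥ a) = 2 · P(B_t ≥ a) for a ≥ 0. Since B_t ~ N(0, t), P(B_t ≥ 4.58) = 1 − Φ(4.58/√t) = 1 − Φ(4.58/√11.24) = 1 − Φ(1.3661). So
  P(M_{11.24} ≥ 4.58) = 2(1 − Φ(1.3661)) ≈ 0.1719.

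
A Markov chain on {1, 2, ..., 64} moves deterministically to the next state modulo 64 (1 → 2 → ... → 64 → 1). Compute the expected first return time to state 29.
E[T_29 | X_0 = 29] = 64

The chain cycles deterministically, so starting at state 29 it returns in exactly 64 steps. Equivalently, the stationary distribution is uniform π_j = 1/64 for every state j, so by Kac's formula E[T_29] = 1/π_29 = 64.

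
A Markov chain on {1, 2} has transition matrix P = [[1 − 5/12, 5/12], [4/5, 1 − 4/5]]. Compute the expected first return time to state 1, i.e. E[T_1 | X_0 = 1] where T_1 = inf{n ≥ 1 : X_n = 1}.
E[T_1 | X_0 = 1] = 1/π_1 = 73/48

For an irreducible recurrent Markov chain with stationary distribution π, E[T_i | X_0 = i] = 1/π_i (Kac's formula). Here π_1 = (4/5)/(5/12 + 4/5) = (4/5)/(73/60) = 48/73, so E[T_1 | X_0 = 1] = 1/π_1 = (5/12 + 4/5)/(4/5) = (73/60)/(4/5) = 73/48.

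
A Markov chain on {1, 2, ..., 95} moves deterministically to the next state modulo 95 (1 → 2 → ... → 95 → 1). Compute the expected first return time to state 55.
E[T_55 | X_0 = 55] = 95

The chain cycles deterministically, so starting at state 55 it returns in exactly 95 steps. Equivalently, the stationary distribution is uniform π_j = 1/95 for every state j, so by Kac's formula E[T_55] = 1/π_55 = 95.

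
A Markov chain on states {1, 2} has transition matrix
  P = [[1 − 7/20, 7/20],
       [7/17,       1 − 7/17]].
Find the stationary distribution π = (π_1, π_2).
π_1 = 20/37, π_2 = 17/37

Solve πP = π with π_1 + π_2 = 1. From πP = π: π_1 · (1 − 7/20) + π_2 · 7/17 = π_1 ⇒ π_2 · 7/17 = π_1 · 7/20 ⇒ π_2/π_1 = (7/20)/(7/17) = 17/20. Together with π_1 + π_2 = 1:
  π_1 = (7/17)/(7/20 + 7/17) = (7/17)/(259/340) = 20/37,
  π_2 = (7/20)/(7/20 + 7/17) = (7/20)/(259/340) = 17/37.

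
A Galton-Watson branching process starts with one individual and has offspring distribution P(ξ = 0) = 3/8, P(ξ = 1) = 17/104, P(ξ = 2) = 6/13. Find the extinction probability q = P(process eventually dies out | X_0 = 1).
q = 13/16

The pgf is f(s) = 3/8 + 17/104·s + 6/13·s². The extinction probability q is the smallest fixed point of f in [0, 1]. Setting s = f(s):
  6/13·s² + (17/104 − 1)·s + 3/8 = 0
  6/13·s² − (3/8 + 6/13)·s + 3/8 = 0
which factors as (s − 1)·(6/13·s − 3/8) = 0, giving roots s = 1 and s = (3/8)/(6/13) = 13/16.
Mean offspring μ = 17/104 + 2·6/13 = 113/104 > 1 (supercritical), so q < 1. The extinction probability is the smaller root: q = (3/8)/(6/13) = 13/16.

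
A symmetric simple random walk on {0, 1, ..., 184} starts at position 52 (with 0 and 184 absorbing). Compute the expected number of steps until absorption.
E[τ | X_0 = 52] = 6864

Let v_k = E[τ | X_0 = k]. Boundary: v_0 = v_184 = 0. Recurrence: v_k = 1 + (v_{k-1} + v_{k+1})/2 for 1 ≤ k ≤ 183. The particular solution to v_k − (v_{k-1} + v_{k+1})/2 = 1 is v_k = −k^2. Adding homogeneous solution A + B k and matching boundaries gives v_k = k (184 − k). Substituting k = 52: v_52 = 52 · 132 = 6864.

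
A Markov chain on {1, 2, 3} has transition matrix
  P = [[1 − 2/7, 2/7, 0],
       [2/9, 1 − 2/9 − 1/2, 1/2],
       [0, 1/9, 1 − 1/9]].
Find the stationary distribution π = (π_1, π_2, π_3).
π = (14/113, 18/113, 81/113)

This is a birth-death chain on three states, which satisfies detailed balance: π_1 · P_{12} = π_2 · P_{21} and π_2 · P_{23} = π_3 · P_{32}.
From π_1 · 2/7 = π_2 · 2/9: π_2/π_1 = (2/7)/(2/9) = 9/7.
From π_2 · 1/2 = π_3 · 1/9: π_3/π_2 = (1/2)/(1/9) = 9/2.
Take π_1 proportional to 1; then unnormalized π = (1, 9/7, 81/14). Normalize by dividing by the sum 113/14:
  π = (14/113, 18/113, 81/113).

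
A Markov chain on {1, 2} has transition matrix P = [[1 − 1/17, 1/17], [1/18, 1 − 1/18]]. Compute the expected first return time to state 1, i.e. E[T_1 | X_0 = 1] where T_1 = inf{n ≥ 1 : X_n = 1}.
E[T_1 | X_0 = 1] = 1/π_1 = 35/17

For an irreducible recurrent Markov chain with stationary distribution π, E[T_i | X_0 = i] = 1/π_i (Kac's formula). Here π_1 = (1/18)/(1/17 + 1/18) = (1/18)/(35/306) = 17/35, so E[T_1 | X_0 = 1] = 1/π_1 = (1/17 + 1/18)/(1/18) = (35/306)/(1/18) = 35/17.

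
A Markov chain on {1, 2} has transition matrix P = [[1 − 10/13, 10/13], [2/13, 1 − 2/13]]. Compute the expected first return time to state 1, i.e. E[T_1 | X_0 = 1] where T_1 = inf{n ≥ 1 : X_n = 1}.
E[T_1 | X_0 = 1] = 1/π_1 = 6

For an irreducible recurrent Markov chain with stationary distribution π, E[T_i | X_0 = i] = 1/π_i (Kac's formula). Here π_1 = (2/13)/(10/13 + 2/13) = (2/13)/(12/13) = 1/6, so E[T_1 | X_0 = 1] = 1/π_1 = (10/13 + 2/13)/(2/13) = (12/13)/(2/13) = 6.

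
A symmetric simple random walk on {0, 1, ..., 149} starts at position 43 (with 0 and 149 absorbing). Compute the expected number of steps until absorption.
E[τ | X_0 = 43] = 4558

Let v_k = E[τ | X_0 = k]. Boundary: v_0 = v_149 = 0. Recurrence: v_k = 1 + (v_{k-1} + v_{k+1})/2 for 1 ≤ k ≤ 148. The particular solution to v_k − (v_{k-1} + v_{k+1})/2 = 1 is v_k = −k^2. Adding homogeneous solution A + B k and matching boundaries gives v_k = k (149 − k). Substituting k = 43: v_43 = 43 · 106 = 4558.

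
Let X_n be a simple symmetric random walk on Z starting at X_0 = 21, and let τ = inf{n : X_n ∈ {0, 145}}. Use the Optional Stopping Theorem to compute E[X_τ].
E[X_τ] = 21

X_n is a martingale and τ is a bounded-mean stopping time (indeed τ is finite a.s. with bounded expectation since the walk is in a bounded region). By the OST, E[X_τ] = E[X_0] = 21. Equivalently: E[X_τ] = 145 · P(hit 145 first) + 0 · P(hit 0 first) = 145 · (21/145) = 21.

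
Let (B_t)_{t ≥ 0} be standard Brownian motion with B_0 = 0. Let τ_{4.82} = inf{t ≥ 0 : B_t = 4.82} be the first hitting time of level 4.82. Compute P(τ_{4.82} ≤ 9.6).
P(τ_{4.82} ≤ 9.6) = 2(1 − Φ(4.82/√9.6)) = 2(1 − Φ(1.5556)) ≈ 0.1198

By the reflection principle for standard BM, P(τ_b ≤ t) = 2 · P(B_t ≥ b). Since B_t ~ N(0, t), P(B_t ≥ 4.82) = 1 − Φ(4.82/√t) = 1 − Φ(4.82/√9.6) = 1 − Φ(1.5556) ≈ 0.05990. Doubling: P(τ_{4.82} ≤ 9.6) ≈ 2 · 0.05990 = 0.11980 ≈ 0.1198.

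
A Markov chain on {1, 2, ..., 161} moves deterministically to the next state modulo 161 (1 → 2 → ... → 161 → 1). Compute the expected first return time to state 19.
E[T_19 | X_0 = 19] = 161

The chain cycles deterministically, so starting at state 19 it returns in exactly 161 steps. Equivalently, the stationary distribution is uniform π_j = 1/161 for every state j, so by Kac's formula E[T_19] = 1/π_19 = 161.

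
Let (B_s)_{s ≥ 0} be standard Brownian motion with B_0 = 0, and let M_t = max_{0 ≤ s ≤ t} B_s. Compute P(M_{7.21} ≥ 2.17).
P(M_{7.21} ≥ 2.17) = 2·P(B_{7.21} ≥ 2.17) = 2(1 − Φ(2.17/√7.21)) ≈ 0.4190

By the reflection principle for Brownian motion, P(M_t ≥ a) = 2 · P(B_t ≥ a) for a ≥ 0. Since B_t ~ N(0, t), P(B_t ≥ 2.17) = 1 − Φ(2.17/√t) = 1 − Φ(2.17/√7.21) = 1 − Φ(0.8082). So
  P(M_{7.21} ≥ 2.17) = 2(1 − Φ(0.8082)) ≈ 0.4190.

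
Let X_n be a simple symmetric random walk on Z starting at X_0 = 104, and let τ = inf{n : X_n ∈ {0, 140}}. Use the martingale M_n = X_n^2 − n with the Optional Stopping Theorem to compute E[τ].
E[τ] = 3744

M_n = X_n^2 − n is a martingale (since E[X_{n+1}^2 | F_n] = X_n^2 + 1). By OST (τ has finite mean in a bounded region), E[M_τ] = E[M_0] = X_0^2 − 0 = 104^2 = 10816. Also E[M_τ] = E[X_τ^2] − E[τ]. The walk exits at 0 or 140, with P(hit 140 first) = 104/140, so E[X_τ^2] = 140^2 · 104/140 + 0 = 14560. Thus E[τ] = E[X_τ^2] − E[M_τ] = 14560 − 10816 = 3744 = 104(140 − 104) = 3744.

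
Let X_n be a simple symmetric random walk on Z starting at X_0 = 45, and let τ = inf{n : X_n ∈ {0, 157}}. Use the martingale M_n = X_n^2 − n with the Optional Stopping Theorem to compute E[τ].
E[τ] = 5040

M_n = X_n^2 − n is a martingale (since E[X_{n+1}^2 | F_n] = X_n^2 + 1). By OST (τ has finite mean in a bounded region), E[M_τ] = E[M_0] = X_0^2 − 0 = 45^2 = 2025. Also E[M_τ] = E[X_τ^2] − E[τ]. The walk exits at 0 or 157, with P(hit 157 first) = 45/157, so E[X_τ^2] = 157^2 · 45/157 + 0 = 7065. Thus E[τ] = E[X_τ^2] − E[M_τ] = 7065 − 2025 = 5040 = 45(157 − 45) = 5040.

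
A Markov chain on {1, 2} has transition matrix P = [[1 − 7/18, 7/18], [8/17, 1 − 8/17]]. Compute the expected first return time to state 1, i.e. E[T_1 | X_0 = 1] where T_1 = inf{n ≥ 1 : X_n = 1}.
E[T_1 | X_0 = 1] = 1/π_1 = 263/144

For an irreducible recurrent Markov chain with stationary distribution π, E[T_i | X_0 = i] = 1/π_i (Kac's formula). Here π_1 = (8/17)/(7/18 + 8/17) = (8/17)/(263/306) = 144/263, so E[T_1 | X_0 = 1] = 1/π_1 = (7/18 + 8/17)/(8/17) = (263/306)/(8/17) = 263/144.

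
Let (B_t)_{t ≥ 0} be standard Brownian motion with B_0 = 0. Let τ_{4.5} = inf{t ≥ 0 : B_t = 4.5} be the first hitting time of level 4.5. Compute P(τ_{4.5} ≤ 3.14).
P(τ_{4.5} ≤ 3.14) = 2(1 − Φ(4.5/√3.14)) = 2(1 − Φ(2.5395)) ≈ 0.0111

By the reflection principle for standard BM, P(τ_b ≤ t) = 2 · P(B_t ≥ b). Since B_t ~ N(0, t), P(B_t ≥ 4.5) = 1 − Φ(4.5/√t) = 1 − Φ(4.5/√3.14) = 1 − Φ(2.5395) ≈ 0.00555. Doubling: P(τ_{4.5} ≤ 3.14) ≈ 2 · 0.00555 = 0.01110 ≈ 0.0111.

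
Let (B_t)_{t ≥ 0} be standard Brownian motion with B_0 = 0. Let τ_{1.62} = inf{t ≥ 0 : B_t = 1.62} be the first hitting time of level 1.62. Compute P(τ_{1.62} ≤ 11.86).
P(τ_{1.62} ≤ 11.86) = 2(1 − Φ(1.62/√11.86)) = 2(1 − Φ(0.4704)) ≈ 0.6381

By the reflection principle for standard BM, P(τ_b ≤ t) = 2 · P(B_t ≥ b). Since B_t ~ N(0, t), P(B_t ≥ 1.62) = 1 − Φ(1.62/√t) = 1 − Φ(1.62/√11.86) = 1 − Φ(0.4704) ≈ 0.31903. Doubling: P(τ_{1.62} ≤ 11.86) ≈ 2 · 0.31903 = 0.63806 ≈ 0.6381.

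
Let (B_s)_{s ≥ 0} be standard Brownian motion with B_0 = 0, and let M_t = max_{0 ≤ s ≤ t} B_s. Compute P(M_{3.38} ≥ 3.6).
P(M_{3.38} ≥ 3.6) = 2·P(B_{3.38} ≥ 3.6) = 2(1 − Φ(3.6/√3.38)) ≈ 0.0502

By the reflection principle for Brownian motion, P(M_t ≥ a) = 2 · P(B_t ≥ a) for a ≥ 0. Since B_t ~ N(0, t), P(B_t ≥ 3.6) = 1 − Φ(3.6/√t) = 1 − Φ(3.6/√3.38) = 1 − Φ(1.9581). So
  P(M_{3.38} ≥ 3.6) = 2(1 − Φ(1.9581)) ≈ 0.0502.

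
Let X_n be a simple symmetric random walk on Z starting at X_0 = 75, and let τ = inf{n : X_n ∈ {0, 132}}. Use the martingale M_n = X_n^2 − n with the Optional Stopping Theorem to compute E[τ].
E[τ] = 4275

M_n = X_n^2 − n is a martingale (since E[X_{n+1}^2 | F_n] = X_n^2 + 1). By OST (τ has finite mean in a bounded region), E[M_τ] = E[M_0] = X_0^2 − 0 = 75^2 = 5625. Also E[M_τ] = E[X_τ^2] − E[τ]. The walk exits at 0 or 132, with P(hit 132 first) = 75/132, so E[X_τ^2] = 132^2 · 75/132 + 0 = 9900. Thus E[τ] = E[X_τ^2] − E[M_τ] = 9900 − 5625 = 4275 = 75(132 − 75) = 4275.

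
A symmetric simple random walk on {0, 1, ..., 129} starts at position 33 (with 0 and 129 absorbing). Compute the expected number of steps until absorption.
E[τ | X_0 = 33] = 3168

Let v_k = E[τ | X_0 = k]. Boundary: v_0 = v_129 = 0. Recurrence: v_k = 1 + (v_{k-1} + v_{k+1})/2 for 1 ≤ k ≤ 128. The particular solution to v_k − (v_{k-1} + v_{k+1})/2 = 1 is v_k = −k^2. Adding homogeneous solution A + B k and matching boundaries gives v_k = k (129 − k). Substituting k = 33: v_33 = 33 · 96 = 3168.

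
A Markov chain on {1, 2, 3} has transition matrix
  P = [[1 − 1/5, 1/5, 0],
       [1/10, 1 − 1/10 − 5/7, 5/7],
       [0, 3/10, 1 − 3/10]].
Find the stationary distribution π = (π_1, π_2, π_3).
π = (21/163, 42/163, 100/163)

This is a birth-death chain on three states, which satisfies detailed balance: π_1 · P_{12} = π_2 · P_{21} and π_2 · P_{23} = π_3 · P_{32}.
From π_1 · 1/5 = π_2 · 1/10: π_2/π_1 = (1/5)/(1/10) = 2.
From π_2 · 5/7 = π_3 · 3/10: π_3/π_2 = (5/7)/(3/10) = 50/21.
Take π_1 proportional to 1; then unnormalized π = (1, 2, 100/21). Normalize by dividing by the sum 163/21:
  π = (21/163, 42/163, 100/163).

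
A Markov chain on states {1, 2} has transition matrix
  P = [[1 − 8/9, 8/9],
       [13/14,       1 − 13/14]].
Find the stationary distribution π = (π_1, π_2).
π_1 = 117/229, π_2 = 112/229

Solve πP = π with π_1 + π_2 = 1. From πP = π: π_1 · (1 − 8/9) + π_2 · 13/14 = π_1 ⇒ π_2 · 13/14 = π_1 · 8/9 ⇒ π_2/π_1 = (8/9)/(13/14) = 112/117. Together with π_1 + π_2 = 1:
  π_1 = (13/14)/(8/9 + 13/14) = (13/14)/(229/126) = 117/229,
  π_2 = (8/9)/(8/9 + 13/14) = (8/9)/(229/126) = 112/229.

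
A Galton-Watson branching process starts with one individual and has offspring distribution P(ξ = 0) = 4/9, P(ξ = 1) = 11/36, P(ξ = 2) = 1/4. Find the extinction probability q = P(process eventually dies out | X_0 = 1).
q = 1

Mean offspring μ = 0·4/9 + 1·11/36 + 2·1/4 = 29/36 ≤ 1. For μ ≤ 1 with offspring not concentrated at 1, the Galton-Watson process goes extinct almost surely, so q = 1.
(Algebraic check: The pgf is f(s) = 4/9 + 11/36·s + 1/4·s². The extinction probability q is the smallest fixed point of f in [0, 1]. Setting s = f(s):
  1/4·s² + (11/36 − 1)·s + 4/9 = 0
  1/4·s² − (4/9 + 1/4)·s + 4/9 = 0
which factors as (s − 1)·(1/4·s − 4/9) = 0, giving roots s = 1 and s = (4/9)/(1/4) = 16/9. Since 16/9 ≥ 1, the smallest root in [0, 1] is s = 1.)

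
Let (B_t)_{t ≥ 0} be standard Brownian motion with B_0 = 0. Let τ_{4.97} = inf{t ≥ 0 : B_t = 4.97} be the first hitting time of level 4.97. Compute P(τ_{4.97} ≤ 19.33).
P(τ_{4.97} ≤ 19.33) = 2(1 − Φ(4.97/√19.33)) = 2(1 − Φ(1.1304)) ≈ 0.2583

By the reflection principle for standard BM, P(τ_b ≤ t) = 2 · P(B_t ≥ b). Since B_t ~ N(0, t), P(B_t ≥ 4.97) = 1 − Φ(4.97/√t) = 1 − Φ(4.97/√19.33) = 1 − Φ(1.1304) ≈ 0.12915. Doubling: P(τ_{4.97} ≤ 19.33) ≈ 2 · 0.12915 = 0.25830 ≈ 0.2583.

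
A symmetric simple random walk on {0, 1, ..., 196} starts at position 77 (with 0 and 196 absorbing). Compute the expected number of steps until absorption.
E[τ | X_0 = 77] = 9163

Let v_k = E[τ | X_0 = k]. Boundary: v_0 = v_196 = 0. Recurrence: v_k = 1 + (v_{k-1} + v_{k+1})/2 for 1 ≤ k ≤ 195. The particular solution to v_k − (v_{k-1} + v_{k+1})/2 = 1 is v_k = −k^2. Adding homogeneous solution A + B k and matching boundaries gives v_k = k (196 − k). Substituting k = 77: v_77 = 77 · 119 = 9163.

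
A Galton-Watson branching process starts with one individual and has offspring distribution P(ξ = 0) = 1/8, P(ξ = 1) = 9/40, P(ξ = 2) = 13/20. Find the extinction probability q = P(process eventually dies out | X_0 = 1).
q = 5/26

The pgf is f(s) = 1/8 + 9/40·s + 13/20·s². The extinction probability q is the smallest fixed point of f in [0, 1]. Setting s = f(s):
  13/20·s² + (9/40 − 1)·s + 1/8 = 0
  13/20·s² − (1/8 + 13/20)·s + 1/8 = 0
which factors as (s − 1)·(13/20·s − 1/8) = 0, giving roots s = 1 and s = (1/8)/(13/20) = 5/26.
Mean offspring μ = 9/40 + 2·13/20 = 61/40 > 1 (supercritical), so q < 1. The extinction probability is the smaller root: q = (1/8)/(13/20) = 5/26.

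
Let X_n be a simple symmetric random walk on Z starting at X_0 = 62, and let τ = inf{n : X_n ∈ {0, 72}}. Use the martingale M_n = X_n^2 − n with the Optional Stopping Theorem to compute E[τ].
E[τ] = 620

M_n = X_n^2 − n is a martingale (since E[X_{n+1}^2 | F_n] = X_n^2 + 1). By OST (τ has finite mean in a bounded region), E[M_τ] = E[M_0] = X_0^2 − 0 = 62^2 = 3844. Also E[M_τ] = E[X_τ^2] − E[τ]. The walk exits at 0 or 72, with P(hit 72 first) = 62/72, so E[X_τ^2] = 72^2 · 62/72 + 0 = 4464. Thus E[τ] = E[X_τ^2] − E[M_τ] = 4464 − 3844 = 620 = 62(72 − 62) = 620.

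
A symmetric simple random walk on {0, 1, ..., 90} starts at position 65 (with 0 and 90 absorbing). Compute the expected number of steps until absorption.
E[τ | X_0 = 65] = 1625

Let v_k = E[τ | X_0 = k]. Boundary: v_0 = v_90 = 0. Recurrence: v_k = 1 + (v_{k-1} + v_{k+1})/2 for 1 ≤ k ≤ 89. The particular solution to v_k − (v_{k-1} + v_{k+1})/2 = 1 is v_k = −k^2. Adding homogeneous solution A + B k and matching boundaries gives v_k = k (90 − k). Substituting k = 65: v_65 = 65 · 25 = 1625.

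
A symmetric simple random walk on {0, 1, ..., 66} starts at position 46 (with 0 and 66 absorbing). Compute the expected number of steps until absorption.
E[τ | X_0 = 46] = 920

Let v_k = E[τ | X_0 = k]. Boundary: v_0 = v_66 = 0. Recurrence: v_k = 1 + (v_{k-1} + v_{k+1})/2 for 1 ≤ k ≤ 65. The particular solution to v_k − (v_{k-1} + v_{k+1})/2 = 1 is v_k = −k^2. Adding homogeneous solution A + B k and matching boundaries gives v_k = k (66 − k). Substituting k = 46: v_46 = 46 · 20 = 920.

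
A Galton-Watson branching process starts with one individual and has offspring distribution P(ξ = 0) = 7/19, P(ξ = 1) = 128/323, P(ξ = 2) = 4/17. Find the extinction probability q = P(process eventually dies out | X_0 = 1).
q = 1

Mean offspring μ = 0·7/19 + 1·128/323 + 2·4/17 = 280/323 ≤ 1. For μ ≤ 1 with offspring not concentrated at 1, the Galton-Watson process goes extinct almost surely, so q = 1.
(Algebraic check: The pgf is f(s) = 7/19 + 128/323·s + 4/17·s². The extinction probability q is the smallest fixed point of f in [0, 1]. Setting s = f(s):
  4/17·s² + (128/323 − 1)·s + 7/19 = 0
  4/17·s² − (7/19 + 4/17)·s + 7/19 = 0
which factors as (s − 1)·(4/17·s − 7/19) = 0, giving roots s = 1 and s = (7/19)/(4/17) = 119/76. Since 119/76 ≥ 1, the smallest root in [0, 1] is s = 1.)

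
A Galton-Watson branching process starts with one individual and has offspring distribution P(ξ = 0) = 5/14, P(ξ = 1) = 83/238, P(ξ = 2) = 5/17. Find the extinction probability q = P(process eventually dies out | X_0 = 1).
q = 1

Mean offspring μ = 0·5/14 + 1·83/238 + 2·5/17 = 223/238 ≤ 1. For μ ≤ 1 with offspring not concentrated at 1, the Galton-Watson process goes extinct almost surely, so q = 1.
(Algebraic check: The pgf is f(s) = 5/14 + 83/238·s + 5/17·s². The extinction probability q is the smallest fixed point of f in [0, 1]. Setting s = f(s):
  5/17·s² + (83/238 − 1)·s + 5/14 = 0
  5/17·s² − (5/14 + 5/17)·s + 5/14 = 0
which factors as (s − 1)·(5/17·s − 5/14) = 0, giving roots s = 1 and s = (5/14)/(5/17) = 17/14. Since 17/14 ≥ 1, the smallest root in [0, 1] is s = 1.)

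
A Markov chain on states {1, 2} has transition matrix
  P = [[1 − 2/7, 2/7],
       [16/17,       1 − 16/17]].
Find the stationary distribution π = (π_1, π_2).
π_1 = 56/73, π_2 = 17/73

Solve πP = π with π_1 + π_2 = 1. From πP = π: π_1 · (1 − 2/7) + π_2 · 16/17 = π_1 ⇒ π_2 · 16/17 = π_1 · 2/7 ⇒ π_2/π_1 = (2/7)/(16/17) = 17/56. Together with π_1 + π_2 = 1:
  π_1 = (16/17)/(2/7 + 16/17) = (16/17)/(146/119) = 56/73,
  π_2 = (2/7)/(2/7 + 16/17) = (2/7)/(146/119) = 17/73.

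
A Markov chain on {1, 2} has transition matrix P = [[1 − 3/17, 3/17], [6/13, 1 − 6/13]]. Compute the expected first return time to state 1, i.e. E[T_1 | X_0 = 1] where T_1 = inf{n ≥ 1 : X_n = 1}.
E[T_1 | X_0 = 1] = 1/π_1 = 47/34

For an irreducible recurrent Markov chain with stationary distribution π, E[T_i | X_0 = i] = 1/π_i (Kac's formula). Here π_1 = (6/13)/(3/17 + 6/13) = (6/13)/(141/221) = 34/47, so E[T_1 | X_0 = 1] = 1/π_1 = (3/17 + 6/13)/(6/13) = (141/221)/(6/13) = 47/34.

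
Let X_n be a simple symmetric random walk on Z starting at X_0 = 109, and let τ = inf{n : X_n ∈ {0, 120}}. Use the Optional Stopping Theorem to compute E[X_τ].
E[X_τ] = 109

X_n is a martingale and τ is a bounded-mean stopping time (indeed τ is finite a.s. with bounded expectation since the walk is in a bounded region). By the OST, E[X_τ] = E[X_0] = 109. Equivalently: E[X_τ] = 120 · P(hit 120 first) + 0 · P(hit 0 first) = 120 · (109/120) = 109.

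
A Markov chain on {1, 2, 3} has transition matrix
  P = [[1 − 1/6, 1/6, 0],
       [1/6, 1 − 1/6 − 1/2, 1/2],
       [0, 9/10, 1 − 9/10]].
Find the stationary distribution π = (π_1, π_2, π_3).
π = (9/23, 9/23, 5/23)

This is a birth-death chain on three states, which satisfies detailed balance: π_1 · P_{12} = π_2 · P_{21} and π_2 · P_{23} = π_3 · P_{32}.
From π_1 · 1/6 = π_2 · 1/6: π_2/π_1 = (1/6)/(1/6) = 1.
From π_2 · 1/2 = π_3 · 9/10: π_3/π_2 = (1/2)/(9/10) = 5/9.
Take π_1 proportional to 1; then unnormalized π = (1, 1, 5/9). Normalize by dividing by the sum 23/9:
  π = (9/23, 9/23, 5/23).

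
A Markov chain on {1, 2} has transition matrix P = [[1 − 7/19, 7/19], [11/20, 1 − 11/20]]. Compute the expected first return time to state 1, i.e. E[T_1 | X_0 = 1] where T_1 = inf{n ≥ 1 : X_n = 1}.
E[T_1 | X_0 = 1] = 1/π_1 = 349/209

For an irreducible recurrent Markov chain with stationary distribution π, E[T_i | X_0 = i] = 1/π_i (Kac's formula). Here π_1 = (11/20)/(7/19 + 11/20) = (11/20)/(349/380) = 209/349, so E[T_1 | X_0 = 1] = 1/π_1 = (7/19 + 11/20)/(11/20) = (349/380)/(11/20) = 349/209.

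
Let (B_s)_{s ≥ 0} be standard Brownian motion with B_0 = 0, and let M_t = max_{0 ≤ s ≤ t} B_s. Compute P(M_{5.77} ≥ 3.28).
P(M_{5.77} ≥ 3.28) = 2·P(B_{5.77} ≥ 3.28) = 2(1 − Φ(3.28/√5.77)) ≈ 0.1721

By the reflection principle for Brownian motion, P(M_t ≥ a) = 2 · P(B_t ≥ a) for a ≥ 0. Since B_t ~ N(0, t), P(B_t ≥ 3.28) = 1 − Φ(3.28/√t) = 1 − Φ(3.28/√5.77) = 1 − Φ(1.3655). So
  P(M_{5.77} ≥ 3.28) = 2(1 − Φ(1.3655)) ≈ 0.1721.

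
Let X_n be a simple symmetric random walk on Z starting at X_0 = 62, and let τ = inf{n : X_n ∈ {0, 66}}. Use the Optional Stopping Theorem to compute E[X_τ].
E[X_τ] = 62

X_n is a martingale and τ is a bounded-mean stopping time (indeed τ is finite a.s. with bounded expectation since the walk is in a bounded region). By the OST, E[X_τ] = E[X_0] = 62. Equivalently: E[X_τ] = 66 · P(hit 66 first) + 0 · P(hit 0 first) = 66 · (62/66) = 62.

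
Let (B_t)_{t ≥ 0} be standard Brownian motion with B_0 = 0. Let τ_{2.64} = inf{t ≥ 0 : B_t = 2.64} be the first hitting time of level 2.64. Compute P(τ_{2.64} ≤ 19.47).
P(τ_{2.64} ≤ 19.47) = 2(1 − Φ(2.64/√19.47)) = 2(1 − Φ(0.5983)) ≈ 0.5496

By the reflection principle for standard BM, P(τ_b ≤ t) = 2 · P(B_t ≥ b). Since B_t ~ N(0, t), P(B_t ≥ 2.64) = 1 − Φ(2.64/√t) = 1 − Φ(2.64/√19.47) = 1 − Φ(0.5983) ≈ 0.27482. Doubling: P(τ_{2.64} ≤ 19.47) ≈ 2 · 0.27482 = 0.54964 ≈ 0.5496.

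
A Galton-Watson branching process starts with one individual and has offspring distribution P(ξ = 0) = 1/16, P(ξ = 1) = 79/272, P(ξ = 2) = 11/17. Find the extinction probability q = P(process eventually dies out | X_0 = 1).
q = 17/176

The pgf is f(s) = 1/16 + 79/272·s + 11/17·s². The extinction probability q is the smallest fixed point of f in [0, 1]. Setting s = f(s):
  11/17·s² + (79/272 − 1)·s + 1/16 = 0
  11/17·s² − (1/16 + 11/17)·s + 1/16 = 0
which factors as (s − 1)·(11/17·s − 1/16) = 0, giving roots s = 1 and s = (1/16)/(11/17) = 17/176.
Mean offspring μ = 79/272 + 2·11/17 = 431/272 > 1 (supercritical), so q < 1. The extinction probability is the smaller root: q = (1/16)/(11/17) = 17/176.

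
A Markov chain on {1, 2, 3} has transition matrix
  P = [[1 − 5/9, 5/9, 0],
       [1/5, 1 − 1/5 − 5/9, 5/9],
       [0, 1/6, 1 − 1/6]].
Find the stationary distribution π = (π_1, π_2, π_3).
π = (27/352, 75/352, 125/176)

This is a birth-death chain on three states, which satisfies detailed balance: π_1 · P_{12} = π_2 · P_{21} and π_2 · P_{23} = π_3 · P_{32}.
From π_1 · 5/9 = π_2 · 1/5: π_2/π_1 = (5/9)/(1/5) = 25/9.
From π_2 · 5/9 = π_3 · 1/6: π_3/π_2 = (5/9)/(1/6) = 10/3.
Take π_1 proportional to 1; then unnormalized π = (1, 25/9, 250/27). Normalize by dividing by the sum 352/27:
  π = (27/352, 75/352, 125/176).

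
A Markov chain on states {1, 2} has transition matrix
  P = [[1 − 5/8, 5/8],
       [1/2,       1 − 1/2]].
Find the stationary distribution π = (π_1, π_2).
π_1 = 4/9, π_2 = 5/9

Solve πP = π with π_1 + π_2 = 1. From πP = π: π_1 · (1 − 5/8) + π_2 · 1/2 = π_1 ⇒ π_2 · 1/2 = π_1 · 5/8 ⇒ π_2/π_1 = (5/8)/(1/2) = 5/4. Together with π_1 + π_2 = 1:
  π_1 = (1/2)/(5/8 + 1/2) = (1/2)/(9/8) = 4/9,
  π_2 = (5/8)/(5/8 + 1/2) = (5/8)/(9/8) = 5/9.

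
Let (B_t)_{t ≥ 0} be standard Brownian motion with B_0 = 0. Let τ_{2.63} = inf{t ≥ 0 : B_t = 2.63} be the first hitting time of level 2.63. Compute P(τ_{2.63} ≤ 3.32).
P(τ_{2.63} ≤ 3.32) = 2(1 − Φ(2.63/√3.32)) = 2(1 − Φ(1.4434)) ≈ 0.1489

By the reflection principle for standard BM, P(τ_b ≤ t) = 2 · P(B_t ≥ b). Since B_t ~ N(0, t), P(B_t ≥ 2.63) = 1 − Φ(2.63/√t) = 1 − Φ(2.63/√3.32) = 1 − Φ(1.4434) ≈ 0.07445. Doubling: P(τ_{2.63} ≤ 3.32) ≈ 2 · 0.07445 = 0.14890 ≈ 0.1489.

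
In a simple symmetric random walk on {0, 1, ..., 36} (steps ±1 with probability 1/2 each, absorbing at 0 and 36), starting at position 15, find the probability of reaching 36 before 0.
P(hit 36 before 0) = 15/36 = 5/12

Let u_k = P(hit 36 before 0 | start at k). Then u_0 = 0, u_36 = 1, and u_k = u_{k-1}/2 + u_{k+1}/2 for 1 ≤ k ≤ 35. This harmonic recurrence is solved by u_k = k/36, giving u_15 = 15/36 = 5/12.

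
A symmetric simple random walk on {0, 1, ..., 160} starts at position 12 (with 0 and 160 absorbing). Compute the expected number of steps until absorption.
E[τ | X_0 = 12] = 1776

Let v_k = E[τ | X_0 = k]. Boundary: v_0 = v_160 = 0. Recurrence: v_k = 1 + (v_{k-1} + v_{k+1})/2 for 1 ≤ k ≤ 159. The particular solution to v_k − (v_{k-1} + v_{k+1})/2 = 1 is v_k = −k^2. Adding homogeneous solution A + B k and matching boundaries gives v_k = k (160 − k). Substituting k = 12: v_12 = 12 · 148 = 1776.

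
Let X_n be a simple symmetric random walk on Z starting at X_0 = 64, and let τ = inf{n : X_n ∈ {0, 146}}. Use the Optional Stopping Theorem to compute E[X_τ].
E[X_τ] = 64

X_n is a martingale and τ is a bounded-mean stopping time (indeed τ is finite a.s. with bounded expectation since the walk is in a bounded region). By the OST, E[X_τ] = E[X_0] = 64. Equivalently: E[X_τ] = 146 · P(hit 146 first) + 0 · P(hit 0 first) = 146 · (64/146) = 64.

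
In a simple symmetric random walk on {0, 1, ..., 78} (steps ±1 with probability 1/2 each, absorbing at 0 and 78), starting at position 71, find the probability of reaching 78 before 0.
P(hit 78 before 0) = 71/78

Let u_k = P(hit 78 before 0 | start at k). Then u_0 = 0, u_78 = 1, and u_k = u_{k-1}/2 + u_{k+1}/2 for 1 ≤ k ≤ 77. This harmonic recurrence is solved by u_k = k/78, giving u_71 = 71/78.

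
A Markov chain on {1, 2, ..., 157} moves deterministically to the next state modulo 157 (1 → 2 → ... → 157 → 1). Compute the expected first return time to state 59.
E[T_59 | X_0 = 59] = 157

The chain cycles deterministically, so starting at state 59 it returns in exactly 157 steps. Equivalently, the stationary distribution is uniform π_j = 1/157 for every state j, so by Kac's formula E[T_59] = 1/π_59 = 157.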